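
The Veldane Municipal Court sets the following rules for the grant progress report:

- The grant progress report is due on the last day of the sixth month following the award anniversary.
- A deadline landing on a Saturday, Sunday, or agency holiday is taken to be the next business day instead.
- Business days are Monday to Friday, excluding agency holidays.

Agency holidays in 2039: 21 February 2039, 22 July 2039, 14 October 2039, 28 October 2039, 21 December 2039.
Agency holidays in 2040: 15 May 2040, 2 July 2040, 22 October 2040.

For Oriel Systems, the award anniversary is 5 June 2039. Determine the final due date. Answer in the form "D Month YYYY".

6 months after 5 June 2039 falls in December 2039; the last day of that month is 31 December 2039.
31 December 2039 is a Saturday, so it moves to the next business day, 2 January 2040 (Monday).
Deadline: 2 January 2040.

2 January 2040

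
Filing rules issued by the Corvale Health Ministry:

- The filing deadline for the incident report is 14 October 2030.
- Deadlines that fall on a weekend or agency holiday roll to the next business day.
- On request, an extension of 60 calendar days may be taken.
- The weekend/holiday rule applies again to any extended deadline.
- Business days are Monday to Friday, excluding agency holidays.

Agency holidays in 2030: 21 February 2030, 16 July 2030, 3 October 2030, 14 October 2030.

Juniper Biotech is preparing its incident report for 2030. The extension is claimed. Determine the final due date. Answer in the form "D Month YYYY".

16 December 2030

The stated deadline is 14 October 2030.
14 October 2030 is a listed holiday; the next business day is 15 October 2030 (Tuesday).
With the 60-day extension, 15 October 2030 becomes 14 December 2030.
Because 14 December 2030 is a Saturday, the deadline becomes 16 December 2030 (Monday).
Deadline: 16 December 2030.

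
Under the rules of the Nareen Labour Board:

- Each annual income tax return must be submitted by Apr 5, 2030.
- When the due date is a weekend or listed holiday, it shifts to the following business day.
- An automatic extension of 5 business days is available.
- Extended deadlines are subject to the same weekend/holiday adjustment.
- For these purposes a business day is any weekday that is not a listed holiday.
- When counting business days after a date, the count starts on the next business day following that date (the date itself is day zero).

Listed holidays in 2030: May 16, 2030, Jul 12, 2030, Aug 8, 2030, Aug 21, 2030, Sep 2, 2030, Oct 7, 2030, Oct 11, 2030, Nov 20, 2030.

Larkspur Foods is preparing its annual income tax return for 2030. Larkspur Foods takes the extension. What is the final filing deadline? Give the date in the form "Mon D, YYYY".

Apr 12, 2030

The stated deadline is Apr 5, 2030.
Since Apr 5, 2030 is a Friday and not a holiday, the date is unchanged.
Counting 5 further business days from Apr 5, 2030 reaches Apr 12, 2030.
Apr 12, 2030 falls on a Friday, which is a business day, so no adjustment is needed.
Deadline: Apr 12, 2030.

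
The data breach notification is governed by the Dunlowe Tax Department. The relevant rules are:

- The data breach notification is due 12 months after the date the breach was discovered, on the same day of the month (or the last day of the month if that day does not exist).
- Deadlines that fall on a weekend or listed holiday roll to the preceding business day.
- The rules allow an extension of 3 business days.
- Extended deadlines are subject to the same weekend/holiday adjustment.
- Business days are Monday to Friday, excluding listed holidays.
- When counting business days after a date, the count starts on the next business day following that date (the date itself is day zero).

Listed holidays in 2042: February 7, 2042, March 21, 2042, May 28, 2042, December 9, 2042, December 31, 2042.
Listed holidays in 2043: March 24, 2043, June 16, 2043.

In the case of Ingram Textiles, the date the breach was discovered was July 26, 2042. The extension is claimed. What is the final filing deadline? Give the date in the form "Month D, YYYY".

July 29, 2043

12 months from July 26, 2042 is July 26, 2043.
July 26, 2043 is a Sunday; the preceding business day is July 24, 2043 (Friday).
The 3-business-day extension runs from July 24, 2043 to July 29, 2043.
July 29, 2043 falls on a Wednesday, which is a business day, so no adjustment is needed.
So the filing is due July 29, 2043.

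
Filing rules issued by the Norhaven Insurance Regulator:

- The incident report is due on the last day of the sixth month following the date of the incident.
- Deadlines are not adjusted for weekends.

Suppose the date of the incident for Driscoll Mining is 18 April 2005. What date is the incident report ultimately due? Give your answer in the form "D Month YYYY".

31 October 2005

The sixth month after 18 April 2005 is October 2005, whose last day is 31 October 2005.
31 October 2005 is a Monday; no weekend or holiday adjustment applies.
Final deadline: 31 October 2005.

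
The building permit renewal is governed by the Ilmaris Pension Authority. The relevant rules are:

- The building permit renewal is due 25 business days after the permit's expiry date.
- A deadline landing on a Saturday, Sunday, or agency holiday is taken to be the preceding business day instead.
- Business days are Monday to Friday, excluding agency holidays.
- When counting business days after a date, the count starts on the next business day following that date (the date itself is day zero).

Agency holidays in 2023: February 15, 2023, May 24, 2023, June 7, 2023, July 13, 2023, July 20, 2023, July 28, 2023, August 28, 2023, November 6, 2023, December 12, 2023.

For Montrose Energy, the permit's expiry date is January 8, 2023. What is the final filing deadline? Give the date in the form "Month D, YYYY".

25 business days after January 8, 2023, excluding weekends and holidays, is February 10, 2023.
February 10, 2023 falls on a Friday, which is a business day, so no adjustment is needed.
The final due date is February 10, 2023.

February 10, 2023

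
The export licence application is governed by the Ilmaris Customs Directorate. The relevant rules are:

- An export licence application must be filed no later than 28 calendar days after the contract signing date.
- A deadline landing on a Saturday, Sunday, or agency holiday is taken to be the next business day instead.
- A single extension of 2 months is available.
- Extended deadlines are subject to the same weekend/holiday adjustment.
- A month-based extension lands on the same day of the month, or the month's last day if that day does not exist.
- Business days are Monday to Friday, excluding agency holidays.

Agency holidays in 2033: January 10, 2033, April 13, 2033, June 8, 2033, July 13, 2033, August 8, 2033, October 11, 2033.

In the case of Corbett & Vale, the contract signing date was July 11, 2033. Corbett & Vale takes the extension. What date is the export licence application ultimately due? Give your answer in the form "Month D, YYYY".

October 10, 2033

28 calendar days after July 11, 2033 is August 8, 2033.
August 8, 2033 falls on a listed holiday. Rolling to the next business day gives August 9, 2033, a Tuesday.
Applying the 2 months extension: 2 months after August 9, 2033 is October 9, 2033.
October 9, 2033 falls on a Sunday. Rolling to the next business day gives October 10, 2033, a Monday.
The final due date is October 10, 2033.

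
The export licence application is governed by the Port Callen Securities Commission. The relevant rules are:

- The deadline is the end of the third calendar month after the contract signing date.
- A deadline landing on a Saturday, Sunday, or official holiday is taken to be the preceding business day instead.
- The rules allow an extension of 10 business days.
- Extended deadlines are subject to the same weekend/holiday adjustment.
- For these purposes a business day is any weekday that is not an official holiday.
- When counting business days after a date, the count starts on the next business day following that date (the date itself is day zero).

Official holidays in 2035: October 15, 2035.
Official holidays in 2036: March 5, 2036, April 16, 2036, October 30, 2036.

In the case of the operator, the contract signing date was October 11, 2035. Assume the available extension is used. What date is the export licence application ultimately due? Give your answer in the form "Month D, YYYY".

3 months after October 11, 2035 is January 2036; that month ends on January 31, 2036.
January 31, 2036 is a Thursday and not a listed holiday, so it stands.
Applying the 10-business-day extension: 10 business days after January 31, 2036 is February 14, 2036.
February 14, 2036 falls on a Thursday, which is a business day, so no adjustment is needed.
Deadline: February 14, 2036.

February 14, 2036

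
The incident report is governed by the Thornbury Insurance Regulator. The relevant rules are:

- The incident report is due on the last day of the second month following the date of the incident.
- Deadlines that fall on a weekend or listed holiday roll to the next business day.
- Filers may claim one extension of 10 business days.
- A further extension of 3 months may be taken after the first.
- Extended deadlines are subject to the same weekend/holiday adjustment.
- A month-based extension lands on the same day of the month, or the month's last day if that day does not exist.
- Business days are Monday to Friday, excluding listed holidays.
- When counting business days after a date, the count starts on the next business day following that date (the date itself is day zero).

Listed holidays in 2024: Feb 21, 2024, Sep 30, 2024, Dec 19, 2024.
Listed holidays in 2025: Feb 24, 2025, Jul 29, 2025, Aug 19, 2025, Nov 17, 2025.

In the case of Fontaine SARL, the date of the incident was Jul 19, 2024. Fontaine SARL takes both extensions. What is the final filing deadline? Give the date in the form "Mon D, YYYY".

2 months after Jul 19, 2024 is September 2024; that month ends on Sep 30, 2024.
Sep 30, 2024 falls on a listed holiday. Rolling to the next business day gives Oct 1, 2024, a Tuesday.
The 10-business-day extension runs from Oct 1, 2024 to Oct 15, 2024.
Oct 15, 2024 falls on a Tuesday, which is a business day, so no adjustment is needed.
The 3 months extension carries Oct 15, 2024 to Jan 15, 2025.
Since Jan 15, 2025 is a Wednesday and not a holiday, the date is unchanged.
The final due date is Jan 15, 2025.

Jan 15, 2025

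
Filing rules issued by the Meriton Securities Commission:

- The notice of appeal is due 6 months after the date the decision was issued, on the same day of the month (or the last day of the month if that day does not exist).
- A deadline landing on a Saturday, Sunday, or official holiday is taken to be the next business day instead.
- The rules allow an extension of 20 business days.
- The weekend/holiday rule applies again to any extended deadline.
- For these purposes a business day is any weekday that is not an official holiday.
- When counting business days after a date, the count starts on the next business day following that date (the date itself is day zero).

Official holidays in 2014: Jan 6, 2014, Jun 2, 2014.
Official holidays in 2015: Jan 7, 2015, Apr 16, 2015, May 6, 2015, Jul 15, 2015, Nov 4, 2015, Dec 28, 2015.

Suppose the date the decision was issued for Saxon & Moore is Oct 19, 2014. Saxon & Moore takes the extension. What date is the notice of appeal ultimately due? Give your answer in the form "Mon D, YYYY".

May 19, 2015

6 months from Oct 19, 2014 is Apr 19, 2015.
Because Apr 19, 2015 is a Sunday, the deadline becomes Apr 20, 2015 (Monday).
Counting 20 further business days from Apr 20, 2015 reaches May 19, 2015.
May 19, 2015 (Tuesday) is already a business day.
Final deadline: May 19, 2015.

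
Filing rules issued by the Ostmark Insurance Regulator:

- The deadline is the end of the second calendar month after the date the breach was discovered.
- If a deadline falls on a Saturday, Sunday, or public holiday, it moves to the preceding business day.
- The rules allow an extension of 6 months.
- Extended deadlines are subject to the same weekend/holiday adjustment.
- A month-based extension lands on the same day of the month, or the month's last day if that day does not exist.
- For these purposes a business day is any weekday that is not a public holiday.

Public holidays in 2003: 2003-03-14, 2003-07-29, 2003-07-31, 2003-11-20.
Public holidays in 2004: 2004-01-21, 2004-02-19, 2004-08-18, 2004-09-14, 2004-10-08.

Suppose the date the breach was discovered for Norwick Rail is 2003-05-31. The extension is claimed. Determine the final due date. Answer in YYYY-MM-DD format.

2 months after 2003-05-31 is July 2003; that month ends on 2003-07-31.
2003-07-31 falls on a listed holiday. Rolling to the preceding business day gives 2003-07-30, a Wednesday.
The 6 months extension carries 2003-07-30 to 2004-01-30.
2004-01-30 is a Friday and not a listed holiday, so it stands.
Deadline: 2004-01-30.

2004-01-30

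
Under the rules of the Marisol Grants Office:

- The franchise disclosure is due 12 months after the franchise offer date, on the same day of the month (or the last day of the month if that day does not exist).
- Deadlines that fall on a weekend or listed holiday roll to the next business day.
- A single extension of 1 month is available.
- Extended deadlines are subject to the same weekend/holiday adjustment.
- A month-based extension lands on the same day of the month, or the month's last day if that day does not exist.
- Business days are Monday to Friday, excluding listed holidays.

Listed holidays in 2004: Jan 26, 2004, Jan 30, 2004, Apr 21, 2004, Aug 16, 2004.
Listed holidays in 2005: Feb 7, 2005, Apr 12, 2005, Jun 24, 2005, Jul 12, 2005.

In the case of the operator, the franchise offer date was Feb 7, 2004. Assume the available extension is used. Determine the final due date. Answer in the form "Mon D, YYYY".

Moving 12 months forward from Feb 7, 2004 on the corresponding day gives Feb 7, 2005.
Because Feb 7, 2005 is a listed holiday, the deadline becomes Feb 8, 2005 (Tuesday).
Add 1 month to Feb 8, 2005: Mar 8, 2005.
Mar 8, 2005 falls on a Tuesday, which is a business day, so no adjustment is needed.
The final due date is Mar 8, 2005.

Mar 8, 2005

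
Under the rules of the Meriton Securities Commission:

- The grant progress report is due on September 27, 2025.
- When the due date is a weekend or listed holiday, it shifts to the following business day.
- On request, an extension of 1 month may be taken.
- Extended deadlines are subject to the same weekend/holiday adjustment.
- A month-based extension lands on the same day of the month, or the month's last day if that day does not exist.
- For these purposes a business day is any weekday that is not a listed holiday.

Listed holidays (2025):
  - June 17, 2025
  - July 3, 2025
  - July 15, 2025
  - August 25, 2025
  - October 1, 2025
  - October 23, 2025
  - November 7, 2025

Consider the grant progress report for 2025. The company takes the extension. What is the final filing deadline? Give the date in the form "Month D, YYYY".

October 29, 2025

Start from the fixed due date, September 27, 2025.
September 27, 2025 is a Saturday, so it moves to the next business day, September 29, 2025 (Monday).
Add 1 month to September 29, 2025: October 29, 2025.
October 29, 2025 falls on a Wednesday, which is a business day, so no adjustment is needed.
So the filing is due October 29, 2025.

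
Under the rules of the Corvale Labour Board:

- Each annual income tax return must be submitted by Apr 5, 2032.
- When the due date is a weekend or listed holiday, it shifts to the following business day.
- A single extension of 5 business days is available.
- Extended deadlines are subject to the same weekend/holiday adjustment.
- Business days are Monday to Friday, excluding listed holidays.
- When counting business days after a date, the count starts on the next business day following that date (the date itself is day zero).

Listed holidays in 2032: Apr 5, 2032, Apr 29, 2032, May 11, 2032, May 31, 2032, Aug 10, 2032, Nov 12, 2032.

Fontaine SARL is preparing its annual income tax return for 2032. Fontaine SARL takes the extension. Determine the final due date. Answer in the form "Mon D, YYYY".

Apr 13, 2032

Start from the fixed due date, Apr 5, 2032.
Apr 5, 2032 falls on a listed holiday. Rolling to the next business day gives Apr 6, 2032, a Tuesday.
The 5-business-day extension runs from Apr 6, 2032 to Apr 13, 2032.
Since Apr 13, 2032 is a Tuesday and not a holiday, the date is unchanged.
The final due date is Apr 13, 2032.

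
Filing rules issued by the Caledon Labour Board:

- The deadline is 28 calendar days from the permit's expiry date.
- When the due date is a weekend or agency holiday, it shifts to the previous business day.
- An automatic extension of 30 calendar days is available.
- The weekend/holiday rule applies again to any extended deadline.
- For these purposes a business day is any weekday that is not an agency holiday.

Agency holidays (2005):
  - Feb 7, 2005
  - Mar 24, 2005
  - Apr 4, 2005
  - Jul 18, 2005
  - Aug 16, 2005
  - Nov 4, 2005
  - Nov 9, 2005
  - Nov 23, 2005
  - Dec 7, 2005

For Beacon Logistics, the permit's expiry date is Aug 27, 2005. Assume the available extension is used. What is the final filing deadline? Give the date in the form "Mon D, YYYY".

Trigger date Aug 27, 2005 + 28 calendar days = Sep 24, 2005.
Sep 24, 2005 is a Saturday, so it moves to the preceding business day, Sep 23, 2005 (Friday).
With the 30-day extension, Sep 23, 2005 becomes Oct 23, 2005.
Oct 23, 2005 is a Sunday; the preceding business day is Oct 21, 2005 (Friday).
Deadline: Oct 21, 2005.

Oct 21, 2005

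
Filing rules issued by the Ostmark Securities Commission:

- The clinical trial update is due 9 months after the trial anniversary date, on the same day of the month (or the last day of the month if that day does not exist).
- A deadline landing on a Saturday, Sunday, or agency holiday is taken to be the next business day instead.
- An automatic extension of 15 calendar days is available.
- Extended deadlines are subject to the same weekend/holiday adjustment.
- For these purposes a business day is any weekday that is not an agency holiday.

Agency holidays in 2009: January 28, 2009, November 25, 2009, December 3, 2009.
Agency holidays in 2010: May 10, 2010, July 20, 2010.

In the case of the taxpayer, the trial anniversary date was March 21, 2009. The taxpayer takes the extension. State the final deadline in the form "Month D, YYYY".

9 months after March 21, 2009, on the same day of the month, is December 21, 2009.
December 21, 2009 (Monday) is already a business day.
The 15-calendar-day extension moves the deadline from December 21, 2009 to January 5, 2010.
January 5, 2010 is a Tuesday and not a listed holiday, so it stands.
Deadline: January 5, 2010.

January 5, 2010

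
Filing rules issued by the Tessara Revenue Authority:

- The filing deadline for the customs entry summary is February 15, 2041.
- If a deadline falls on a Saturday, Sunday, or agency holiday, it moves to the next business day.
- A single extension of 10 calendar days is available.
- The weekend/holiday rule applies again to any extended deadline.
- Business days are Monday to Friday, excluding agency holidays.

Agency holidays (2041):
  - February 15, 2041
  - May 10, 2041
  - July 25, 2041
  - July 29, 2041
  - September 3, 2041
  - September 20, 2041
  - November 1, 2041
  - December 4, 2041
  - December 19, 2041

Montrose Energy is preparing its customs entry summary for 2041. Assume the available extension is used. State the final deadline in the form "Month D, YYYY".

February 28, 2041

The statutory due date is February 15, 2041.
Because February 15, 2041 is a listed holiday, the deadline becomes February 18, 2041 (Monday).
With the 10-day extension, February 18, 2041 becomes February 28, 2041.
February 28, 2041 falls on a Thursday, which is a business day, so no adjustment is needed.
So the filing is due February 28, 2041.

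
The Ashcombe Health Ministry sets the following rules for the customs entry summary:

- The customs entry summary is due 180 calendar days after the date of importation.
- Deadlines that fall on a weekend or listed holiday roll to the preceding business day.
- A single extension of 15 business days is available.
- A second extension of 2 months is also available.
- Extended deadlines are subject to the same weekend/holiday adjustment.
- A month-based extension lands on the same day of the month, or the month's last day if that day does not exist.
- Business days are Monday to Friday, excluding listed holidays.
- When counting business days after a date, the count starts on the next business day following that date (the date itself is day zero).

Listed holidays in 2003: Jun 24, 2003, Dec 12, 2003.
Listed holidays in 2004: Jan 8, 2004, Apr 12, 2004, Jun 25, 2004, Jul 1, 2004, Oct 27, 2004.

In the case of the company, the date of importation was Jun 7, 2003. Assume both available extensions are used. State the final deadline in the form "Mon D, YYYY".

From Jun 7, 2003, 180 calendar days later is Dec 4, 2003.
Dec 4, 2003 (Thursday) is already a business day.
Applying the 15-business-day extension: 15 business days after Dec 4, 2003 is Dec 26, 2003.
Since Dec 26, 2003 is a Friday and not a holiday, the date is unchanged.
Applying the 2 months extension: 2 months after Dec 26, 2003 is Feb 26, 2004.
Feb 26, 2004 is a Thursday and not a listed holiday, so it stands.
So the filing is due Feb 26, 2004.

Feb 26, 2004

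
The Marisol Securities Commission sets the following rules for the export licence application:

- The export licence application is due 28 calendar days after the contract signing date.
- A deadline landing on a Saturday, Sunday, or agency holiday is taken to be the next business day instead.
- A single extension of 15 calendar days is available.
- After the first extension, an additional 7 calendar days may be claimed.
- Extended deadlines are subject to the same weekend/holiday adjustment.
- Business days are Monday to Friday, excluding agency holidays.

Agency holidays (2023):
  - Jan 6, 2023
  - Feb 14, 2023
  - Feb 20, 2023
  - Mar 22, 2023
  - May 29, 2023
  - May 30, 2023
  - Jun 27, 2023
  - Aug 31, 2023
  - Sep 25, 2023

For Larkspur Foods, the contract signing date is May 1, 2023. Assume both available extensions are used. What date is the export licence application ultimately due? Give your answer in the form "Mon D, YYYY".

Jun 22, 2023

28 calendar days after May 1, 2023 is May 29, 2023.
May 29, 2023 falls on a listed holiday. Rolling to the next business day gives May 31, 2023, a Wednesday.
The 15-calendar-day extension moves the deadline from May 31, 2023 to Jun 15, 2023.
Jun 15, 2023 (Thursday) is already a business day.
Add the 7 calendar-day extension to Jun 15, 2023: Jun 22, 2023.
Jun 22, 2023 falls on a Thursday, which is a business day, so no adjustment is needed.
The final due date is Jun 22, 2023.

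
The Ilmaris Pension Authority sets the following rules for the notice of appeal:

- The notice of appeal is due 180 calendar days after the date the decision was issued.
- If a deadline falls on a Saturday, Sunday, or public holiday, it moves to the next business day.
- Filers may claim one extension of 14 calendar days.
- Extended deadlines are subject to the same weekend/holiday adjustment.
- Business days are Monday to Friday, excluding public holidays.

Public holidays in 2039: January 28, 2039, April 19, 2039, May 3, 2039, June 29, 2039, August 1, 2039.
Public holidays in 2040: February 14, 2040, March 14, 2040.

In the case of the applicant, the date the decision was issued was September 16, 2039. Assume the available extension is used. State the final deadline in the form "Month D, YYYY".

March 29, 2040

Adding 180 calendar days to September 16, 2039 gives March 14, 2040.
March 14, 2040 is a listed holiday; the next business day is March 15, 2040 (Thursday).
The 14-calendar-day extension moves the deadline from March 15, 2040 to March 29, 2040.
March 29, 2040 falls on a Thursday, which is a business day, so no adjustment is needed.
The final due date is March 29, 2040.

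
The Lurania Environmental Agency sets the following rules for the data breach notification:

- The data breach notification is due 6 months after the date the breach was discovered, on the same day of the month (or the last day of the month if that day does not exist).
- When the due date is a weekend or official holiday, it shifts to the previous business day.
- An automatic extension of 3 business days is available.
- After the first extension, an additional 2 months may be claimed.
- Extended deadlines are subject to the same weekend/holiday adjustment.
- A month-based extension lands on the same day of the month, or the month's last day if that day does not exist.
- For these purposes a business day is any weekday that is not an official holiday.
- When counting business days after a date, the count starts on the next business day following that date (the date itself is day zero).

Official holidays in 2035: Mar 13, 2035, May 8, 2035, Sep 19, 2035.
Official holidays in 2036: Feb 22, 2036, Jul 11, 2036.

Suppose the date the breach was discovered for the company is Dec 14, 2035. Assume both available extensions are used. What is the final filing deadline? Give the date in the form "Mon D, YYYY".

Aug 18, 2036

6 months from Dec 14, 2035 is Jun 14, 2036.
Jun 14, 2036 falls on a Saturday. Rolling to the preceding business day gives Jun 13, 2036, a Friday.
Applying the 3-business-day extension: 3 business days after Jun 13, 2036 is Jun 18, 2036.
Jun 18, 2036 falls on a Wednesday, which is a business day, so no adjustment is needed.
Applying the 2 months extension: 2 months after Jun 18, 2036 is Aug 18, 2036.
Aug 18, 2036 (Monday) is already a business day.
The final due date is Aug 18, 2036.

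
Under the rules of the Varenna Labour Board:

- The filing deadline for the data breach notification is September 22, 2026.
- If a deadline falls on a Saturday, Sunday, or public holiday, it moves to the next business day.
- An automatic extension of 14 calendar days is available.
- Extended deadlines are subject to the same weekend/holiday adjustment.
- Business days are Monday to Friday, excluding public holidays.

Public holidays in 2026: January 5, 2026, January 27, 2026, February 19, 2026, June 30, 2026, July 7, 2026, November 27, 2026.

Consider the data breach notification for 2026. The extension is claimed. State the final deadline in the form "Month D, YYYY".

October 6, 2026

Start from the fixed due date, September 22, 2026.
Since September 22, 2026 is a Tuesday and not a holiday, the date is unchanged.
The 14-calendar-day extension moves the deadline from September 22, 2026 to October 6, 2026.
October 6, 2026 (Tuesday) is already a business day.
The final due date is October 6, 2026.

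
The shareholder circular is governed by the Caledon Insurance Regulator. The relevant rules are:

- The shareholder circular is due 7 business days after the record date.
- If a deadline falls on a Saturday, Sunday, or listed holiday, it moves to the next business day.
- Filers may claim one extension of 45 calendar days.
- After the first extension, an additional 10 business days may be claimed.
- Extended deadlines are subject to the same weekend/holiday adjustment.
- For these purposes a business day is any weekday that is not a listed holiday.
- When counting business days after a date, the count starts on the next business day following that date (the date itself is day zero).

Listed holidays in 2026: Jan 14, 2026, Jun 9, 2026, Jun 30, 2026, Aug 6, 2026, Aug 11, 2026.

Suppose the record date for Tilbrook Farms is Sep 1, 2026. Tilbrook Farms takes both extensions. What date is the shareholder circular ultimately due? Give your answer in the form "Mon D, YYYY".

Nov 9, 2026

7 business days after Sep 1, 2026, excluding weekends and holidays, is Sep 10, 2026.
Sep 10, 2026 (Thursday) is already a business day.
The 45-calendar-day extension moves the deadline from Sep 10, 2026 to Oct 25, 2026.
Because Oct 25, 2026 is a Sunday, the deadline becomes Oct 26, 2026 (Monday).
Applying the 10-business-day extension: 10 business days after Oct 26, 2026 is Nov 9, 2026.
Nov 9, 2026 is a Monday and not a listed holiday, so it stands.
Final deadline: Nov 9, 2026.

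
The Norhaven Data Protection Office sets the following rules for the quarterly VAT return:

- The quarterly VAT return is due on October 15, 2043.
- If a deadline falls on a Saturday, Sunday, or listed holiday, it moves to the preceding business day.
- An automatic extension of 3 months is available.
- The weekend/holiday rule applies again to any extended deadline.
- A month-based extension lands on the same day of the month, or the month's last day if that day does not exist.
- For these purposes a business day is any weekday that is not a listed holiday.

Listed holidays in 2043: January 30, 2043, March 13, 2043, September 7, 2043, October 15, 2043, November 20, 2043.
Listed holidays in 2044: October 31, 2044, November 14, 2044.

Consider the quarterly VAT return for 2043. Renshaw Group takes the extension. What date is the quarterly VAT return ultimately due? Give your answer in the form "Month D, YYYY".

January 14, 2044

The statutory due date is October 15, 2043.
October 15, 2043 falls on a listed holiday. Rolling to the preceding business day gives October 14, 2043, a Wednesday.
Add 3 months to October 14, 2043: January 14, 2044.
January 14, 2044 falls on a Thursday, which is a business day, so no adjustment is needed.
Deadline: January 14, 2044.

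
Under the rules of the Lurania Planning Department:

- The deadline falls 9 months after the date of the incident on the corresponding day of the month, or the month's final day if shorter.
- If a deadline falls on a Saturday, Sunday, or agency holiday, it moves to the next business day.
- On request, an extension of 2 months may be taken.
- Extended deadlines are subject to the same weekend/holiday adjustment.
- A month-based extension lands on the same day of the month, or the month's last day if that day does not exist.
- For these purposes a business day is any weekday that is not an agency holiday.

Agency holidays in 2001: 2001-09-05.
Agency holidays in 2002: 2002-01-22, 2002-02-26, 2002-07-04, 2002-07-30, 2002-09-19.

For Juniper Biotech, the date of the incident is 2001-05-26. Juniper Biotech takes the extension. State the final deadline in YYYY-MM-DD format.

2002-04-29

Moving 9 months forward from 2001-05-26 on the corresponding day gives 2002-02-26.
2002-02-26 is a listed holiday; the next business day is 2002-02-27 (Wednesday).
Applying the 2 months extension: 2 months after 2002-02-27 is 2002-04-27.
Because 2002-04-27 is a Saturday, the deadline becomes 2002-04-29 (Monday).
Deadline: 2002-04-29.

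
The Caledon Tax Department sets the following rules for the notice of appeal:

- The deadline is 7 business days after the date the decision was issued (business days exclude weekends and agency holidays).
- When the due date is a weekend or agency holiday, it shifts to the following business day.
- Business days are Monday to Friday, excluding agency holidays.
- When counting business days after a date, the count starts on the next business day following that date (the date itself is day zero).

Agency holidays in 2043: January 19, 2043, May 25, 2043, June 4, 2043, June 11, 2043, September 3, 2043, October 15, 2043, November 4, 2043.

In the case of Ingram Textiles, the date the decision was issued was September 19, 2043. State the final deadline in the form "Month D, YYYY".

September 29, 2043

Starting the day after September 19, 2043 and counting 7 business days lands on September 29, 2043.
September 29, 2043 falls on a Tuesday, which is a business day, so no adjustment is needed.
The final due date is September 29, 2043.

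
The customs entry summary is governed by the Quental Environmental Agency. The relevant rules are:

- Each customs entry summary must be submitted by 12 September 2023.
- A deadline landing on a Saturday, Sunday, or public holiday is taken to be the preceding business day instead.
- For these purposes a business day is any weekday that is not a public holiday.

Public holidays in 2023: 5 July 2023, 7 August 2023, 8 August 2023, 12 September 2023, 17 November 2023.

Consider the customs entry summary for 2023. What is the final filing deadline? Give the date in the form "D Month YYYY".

The statutory due date is 12 September 2023.
12 September 2023 falls on a listed holiday. Rolling to the preceding business day gives 11 September 2023, a Monday.
Deadline: 11 September 2023.

11 September 2023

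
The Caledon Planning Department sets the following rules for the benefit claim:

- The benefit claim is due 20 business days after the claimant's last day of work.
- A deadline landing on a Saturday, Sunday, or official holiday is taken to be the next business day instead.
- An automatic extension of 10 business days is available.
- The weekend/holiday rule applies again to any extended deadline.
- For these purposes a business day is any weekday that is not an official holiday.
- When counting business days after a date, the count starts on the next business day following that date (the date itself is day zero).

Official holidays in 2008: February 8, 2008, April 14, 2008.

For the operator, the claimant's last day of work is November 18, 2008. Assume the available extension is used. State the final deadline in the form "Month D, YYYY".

December 30, 2008

20 business days after November 18, 2008, excluding weekends and holidays, is December 16, 2008.
December 16, 2008 is a Tuesday and not a listed holiday, so it stands.
Counting 10 further business days from December 16, 2008 reaches December 30, 2008.
December 30, 2008 is a Tuesday and not a listed holiday, so it stands.
The final due date is December 30, 2008.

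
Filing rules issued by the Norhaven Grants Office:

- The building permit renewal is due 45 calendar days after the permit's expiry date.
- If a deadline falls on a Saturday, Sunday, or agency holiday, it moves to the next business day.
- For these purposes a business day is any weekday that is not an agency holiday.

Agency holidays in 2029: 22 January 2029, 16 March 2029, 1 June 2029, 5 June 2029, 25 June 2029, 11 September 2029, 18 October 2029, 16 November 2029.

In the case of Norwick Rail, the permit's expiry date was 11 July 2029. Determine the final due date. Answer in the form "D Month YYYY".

27 August 2029

Trigger date 11 July 2029 + 45 calendar days = 25 August 2029.
25 August 2029 falls on a Saturday. Rolling to the next business day gives 27 August 2029, a Monday.
The final due date is 27 August 2029.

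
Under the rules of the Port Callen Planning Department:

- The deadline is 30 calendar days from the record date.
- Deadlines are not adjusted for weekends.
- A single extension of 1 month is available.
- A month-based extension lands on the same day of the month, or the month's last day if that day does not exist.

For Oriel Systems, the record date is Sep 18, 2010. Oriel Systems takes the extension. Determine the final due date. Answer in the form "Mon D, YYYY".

30 calendar days after Sep 18, 2010 is Oct 18, 2010.
Oct 18, 2010 is a Monday; no weekend or holiday adjustment applies.
Applying the 1 month extension: 1 month after Oct 18, 2010 is Nov 18, 2010.
No adjustment is made for weekends or holidays, so Nov 18, 2010 stands.
The final due date is Nov 18, 2010.

Nov 18, 2010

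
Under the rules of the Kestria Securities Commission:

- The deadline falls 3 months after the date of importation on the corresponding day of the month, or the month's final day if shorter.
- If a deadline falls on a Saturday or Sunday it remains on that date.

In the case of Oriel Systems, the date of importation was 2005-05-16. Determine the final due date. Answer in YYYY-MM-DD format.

3 months from 2005-05-16 is 2005-08-16.
2005-08-16 falls on a Tuesday. The rules make no weekend/holiday allowance, so it remains 2005-08-16.
Final deadline: 2005-08-16.

2005-08-16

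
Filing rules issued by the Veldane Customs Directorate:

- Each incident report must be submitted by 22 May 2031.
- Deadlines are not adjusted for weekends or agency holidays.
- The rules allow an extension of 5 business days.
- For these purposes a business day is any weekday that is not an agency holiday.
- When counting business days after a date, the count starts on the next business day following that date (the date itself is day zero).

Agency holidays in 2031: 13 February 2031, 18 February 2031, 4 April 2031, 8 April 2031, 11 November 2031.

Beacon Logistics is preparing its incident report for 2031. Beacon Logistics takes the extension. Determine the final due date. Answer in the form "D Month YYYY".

The statutory due date is 22 May 2031.
22 May 2031 is a Thursday; no weekend or holiday adjustment applies.
Applying the 5-business-day extension: 5 business days after 22 May 2031 is 29 May 2031.
29 May 2031 falls on a Thursday. The rules make no weekend/holiday allowance, so it remains 29 May 2031.
So the filing is due 29 May 2031.

29 May 2031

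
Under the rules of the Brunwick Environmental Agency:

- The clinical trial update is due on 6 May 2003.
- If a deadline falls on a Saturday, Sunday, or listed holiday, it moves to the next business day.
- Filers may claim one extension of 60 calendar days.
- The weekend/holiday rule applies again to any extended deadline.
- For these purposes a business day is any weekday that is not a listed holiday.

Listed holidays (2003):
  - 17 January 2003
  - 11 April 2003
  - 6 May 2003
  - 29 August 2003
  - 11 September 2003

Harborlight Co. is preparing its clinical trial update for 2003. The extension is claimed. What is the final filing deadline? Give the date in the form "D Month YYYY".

The stated deadline is 6 May 2003.
6 May 2003 falls on a listed holiday. Rolling to the next business day gives 7 May 2003, a Wednesday.
Add the 60 calendar-day extension to 7 May 2003: 6 July 2003.
6 July 2003 is a Sunday; the next business day is 7 July 2003 (Monday).
Deadline: 7 July 2003.

7 July 2003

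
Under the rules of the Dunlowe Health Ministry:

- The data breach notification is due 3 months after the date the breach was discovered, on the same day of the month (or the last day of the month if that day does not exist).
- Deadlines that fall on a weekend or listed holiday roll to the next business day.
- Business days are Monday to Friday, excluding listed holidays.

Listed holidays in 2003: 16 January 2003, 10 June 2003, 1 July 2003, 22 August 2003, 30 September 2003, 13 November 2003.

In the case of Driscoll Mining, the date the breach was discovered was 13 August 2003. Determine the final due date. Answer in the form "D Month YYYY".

14 November 2003

3 months after 13 August 2003, on the same day of the month, is 13 November 2003.
Because 13 November 2003 is a listed holiday, the deadline becomes 14 November 2003 (Friday).
So the filing is due 14 November 2003.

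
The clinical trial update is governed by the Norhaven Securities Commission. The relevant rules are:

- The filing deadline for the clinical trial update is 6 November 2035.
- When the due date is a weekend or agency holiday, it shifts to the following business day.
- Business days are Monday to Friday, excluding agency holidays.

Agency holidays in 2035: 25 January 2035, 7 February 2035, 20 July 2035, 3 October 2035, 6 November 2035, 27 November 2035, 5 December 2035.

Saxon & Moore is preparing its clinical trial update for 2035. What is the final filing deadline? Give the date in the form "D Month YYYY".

Start from the fixed due date, 6 November 2035.
6 November 2035 falls on a listed holiday. Rolling to the next business day gives 7 November 2035, a Wednesday.
Deadline: 7 November 2035.

7 November 2035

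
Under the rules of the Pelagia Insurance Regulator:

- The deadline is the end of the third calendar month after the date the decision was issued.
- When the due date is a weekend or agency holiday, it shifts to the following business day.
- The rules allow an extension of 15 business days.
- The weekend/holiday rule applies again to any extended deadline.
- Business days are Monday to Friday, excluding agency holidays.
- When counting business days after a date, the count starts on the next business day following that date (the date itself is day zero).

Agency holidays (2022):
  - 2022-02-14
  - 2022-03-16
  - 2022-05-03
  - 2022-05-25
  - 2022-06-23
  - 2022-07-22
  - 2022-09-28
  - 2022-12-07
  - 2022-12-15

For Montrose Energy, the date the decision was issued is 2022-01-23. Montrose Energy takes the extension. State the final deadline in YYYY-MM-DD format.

2022-05-24

3 months after 2022-01-23 is April 2022; that month ends on 2022-04-30.
2022-04-30 is a Saturday; the next business day is 2022-05-02 (Monday).
Counting 15 further business days from 2022-05-02 reaches 2022-05-24.
2022-05-24 is a Tuesday and not a listed holiday, so it stands.
Final deadline: 2022-05-24.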